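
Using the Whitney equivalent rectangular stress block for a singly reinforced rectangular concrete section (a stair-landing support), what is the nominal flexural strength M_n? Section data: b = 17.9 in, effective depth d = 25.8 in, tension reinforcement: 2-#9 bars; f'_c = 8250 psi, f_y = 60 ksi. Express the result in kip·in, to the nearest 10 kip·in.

A_s = 2 × 1 = 2 in².
T = A_s f_y = 2 × 60 = 120 kips.
a = T/(0.85 f'_c b) = 120/(0.85 × 8.25 × 17.9) = 0.956 in.
M_n = T(d − a/2) = 120 × (25.8 − 0.478) = 3038.6 kip·in.

M_n ≈ 3040 kip·in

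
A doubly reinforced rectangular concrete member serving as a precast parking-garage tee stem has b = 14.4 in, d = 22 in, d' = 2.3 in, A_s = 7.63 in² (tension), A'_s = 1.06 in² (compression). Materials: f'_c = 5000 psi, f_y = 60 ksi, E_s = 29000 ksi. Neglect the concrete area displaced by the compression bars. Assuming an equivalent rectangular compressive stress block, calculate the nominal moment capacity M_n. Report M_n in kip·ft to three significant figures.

M_n ≈ 721 kip·ft

Assume both steels yield.
a = (A_s − A'_s) f_y/(0.85 f'_c b) = (7.63 − 1.06) × 60/(0.85 × 5 × 14.4) = 6.441 in.
c = a/β₁ = 6.441/0.8 = 8.051 in; ε'_s = 0.003(c − d')/c = 0.0021 ≥ ε_y = 0.0021, so the compression steel yields.
M_n = (A_s − A'_s) f_y (d − a/2) + A'_s f_y (d − d') = 394.2 × (22 − 3.2205) + 63.6 × (22 − 2.3) = 7402.9 + 1252.9 = 8655.8 kip·in = 8655.8/12 = 721.32 kip·ft.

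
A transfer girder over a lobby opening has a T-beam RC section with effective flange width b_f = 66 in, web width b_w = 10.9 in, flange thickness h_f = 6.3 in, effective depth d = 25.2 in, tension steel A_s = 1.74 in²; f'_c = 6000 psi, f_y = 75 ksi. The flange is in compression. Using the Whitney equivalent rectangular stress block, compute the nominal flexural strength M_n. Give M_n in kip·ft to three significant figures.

Tension: T = A_s f_y = 1.74 × 75 = 130.5 kips.
Try a within the flange: a = T/(0.85 f'_c b_f) = 130.5/(0.85 × 6 × 66) = 0.388 in.
Since a = 0.388 ≤ h_f = 6.3 in, the stress block lies entirely in the flange; analyse as a rectangular beam of width b_f.
M_n = T(d − a/2) = 130.5 × (25.2 − 0.194) = 3263.3 kip·in.
M_n = 3263.3/12 = 271.94 kip·ft.

M_n ≈ 272 kip·ft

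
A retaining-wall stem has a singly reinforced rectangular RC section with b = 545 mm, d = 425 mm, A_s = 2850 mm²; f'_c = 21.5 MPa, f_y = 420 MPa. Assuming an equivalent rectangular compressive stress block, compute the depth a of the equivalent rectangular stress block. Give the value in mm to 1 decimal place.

T = A_s f_y = 2850 × 420 = 1197000 N = 1197 kN.
Setting C = 0.85 f'_c a b equal to T: a = 1197000/(0.85 × 21.5 × 545) = 120.2 mm.

a ≈ 120.2 mm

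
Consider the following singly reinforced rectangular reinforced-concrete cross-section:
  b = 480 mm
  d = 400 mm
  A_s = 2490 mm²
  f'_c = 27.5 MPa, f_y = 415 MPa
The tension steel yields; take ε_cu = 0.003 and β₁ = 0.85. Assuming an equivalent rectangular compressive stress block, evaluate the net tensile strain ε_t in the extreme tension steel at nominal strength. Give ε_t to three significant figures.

a = A_s f_y/(0.85 f'_c b) = 92.10 mm.
β₁ = 0.85, so c = a/β₁ = 92.10/0.85 = 108.35 mm.
From the linear strain diagram with ε_cu = 0.003: ε_t = 0.003 (d − c)/c = 0.003 × (400 − 108.35)/108.35 = 0.00808.
Since ε_t ≥ 0.005, the section is tension-controlled.

ε_t ≈ 0.00808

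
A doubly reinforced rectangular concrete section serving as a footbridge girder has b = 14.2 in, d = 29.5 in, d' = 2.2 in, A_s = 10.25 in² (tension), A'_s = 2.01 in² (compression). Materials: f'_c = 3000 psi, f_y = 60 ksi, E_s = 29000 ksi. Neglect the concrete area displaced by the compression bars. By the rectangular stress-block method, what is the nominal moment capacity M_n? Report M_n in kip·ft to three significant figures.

M_n ≈ 1210 kip·ft

Assume both steels yield.
a = (A_s − A'_s) f_y/(0.85 f'_c b) = (10.25 − 2.01) × 60/(0.85 × 3 × 14.2) = 13.654 in.
c = a/β₁ = 13.654/0.85 = 16.064 in; ε'_s = 0.003(c − d')/c = 0.0026 ≥ ε_y = 0.0021, so the compression steel yields.
M_n = (A_s − A'_s) f_y (d − a/2) + A'_s f_y (d − d') = 494.4 × (29.5 − 6.827) + 120.6 × (29.5 − 2.2) = 11209.5 + 3292.4 = 14501.9 kip·in = 14501.9/12 = 1208.49 kip·ft.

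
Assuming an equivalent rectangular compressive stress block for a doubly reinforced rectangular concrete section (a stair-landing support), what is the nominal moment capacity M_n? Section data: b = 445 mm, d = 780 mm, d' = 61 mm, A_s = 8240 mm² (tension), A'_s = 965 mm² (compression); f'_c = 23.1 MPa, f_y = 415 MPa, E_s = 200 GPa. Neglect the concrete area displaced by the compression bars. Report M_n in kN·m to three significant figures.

M_n ≈ 2120 kN·m

Assume both tension and compression steel yield.
Net tension couple steel: A_s − A'_s = 7275 mm².
a = (A_s − A'_s) f_y / (0.85 f'_c b) = 3019125/(0.85 × 23.1 × 445) = 345.53 mm.
c = a/β₁ = 345.53/0.85 = 406.51 mm; ε'_s = 0.003(c − d')/c = 0.0025 ≥ f_y/E_s = 0.0021, so compression steel does yield.
M_n = (A_s − A'_s) f_y (d − a/2) + A'_s f_y (d − d') = [3019125 × (780 − 172.765) + 400475 × (780 − 61)] × 10⁻⁶ = 1833.32 + 287.94 = 2121.26 kN·m.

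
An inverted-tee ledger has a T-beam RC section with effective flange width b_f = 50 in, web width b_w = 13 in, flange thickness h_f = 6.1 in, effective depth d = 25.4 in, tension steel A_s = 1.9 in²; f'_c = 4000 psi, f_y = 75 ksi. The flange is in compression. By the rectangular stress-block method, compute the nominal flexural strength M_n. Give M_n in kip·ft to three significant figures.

M_n ≈ 297 kip·ft

Tension: T = A_s f_y = 1.9 × 75 = 142.5 kips.
Try a within the flange: a = T/(0.85 f'_c b_f) = 142.5/(0.85 × 4 × 50) = 0.838 in.
Since a = 0.838 ≤ h_f = 6.1 in, the stress block lies entirely in the flange; analyse as a rectangular beam of width b_f.
M_n = T(d − a/2) = 142.5 × (25.4 − 0.419) = 3559.8 kip·in.
M_n = 3559.8/12 = 296.65 kip·ft.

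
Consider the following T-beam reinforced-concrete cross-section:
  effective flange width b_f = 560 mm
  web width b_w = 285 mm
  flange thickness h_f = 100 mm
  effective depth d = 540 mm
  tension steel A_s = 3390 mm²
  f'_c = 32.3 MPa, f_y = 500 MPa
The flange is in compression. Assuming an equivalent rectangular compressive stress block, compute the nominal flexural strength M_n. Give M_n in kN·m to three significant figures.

M_n ≈ 821 kN·m

Tension: T = A_s f_y = 3390 × 500 = 1695000 N.
Try a within the flange: a = T/(0.85 f'_c b_f) = 1695000/(0.85 × 32.3 × 560) = 110.25 mm.
a = 110.25 > h_f = 100 mm: the block extends into the web. Split into flange-overhang and web parts.
C_f = 0.85 f'_c (b_f − b_w) h_f = 0.85 × 32.3 × (560 − 285) × 100 = 755013 N.
Remaining web compression depth: a_w = (T − C_f)/(0.85 f'_c b_w) = (1695000 − 755013)/(0.85 × 32.3 × 285) = 120.13 mm.
M_n = C_f(d − h_f/2) + (T − C_f)(d − a_w/2) = 755013 × (540 − 50) + 939987 × (540 − 60.065) = 369.96 + 451.13 = 821.09 × 10⁶ N·mm.
M_n = 821.09 kN·m.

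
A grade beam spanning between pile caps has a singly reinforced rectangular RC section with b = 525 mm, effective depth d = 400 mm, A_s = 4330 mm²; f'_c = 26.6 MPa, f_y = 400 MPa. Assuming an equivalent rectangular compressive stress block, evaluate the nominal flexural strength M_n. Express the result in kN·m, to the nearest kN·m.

M_n ≈ 566 kN·m

T = A_s f_y = 4330 × 400 = 1732000 N = 1732 kN.
From C = T: a = T/(0.85 f'_c b) = 1732000/(0.85 × 26.6 × 525) = 145.91 mm.
M_n = T(d − a/2) = 1732 kN × (400 − 72.955) mm = 566.44 kN·m.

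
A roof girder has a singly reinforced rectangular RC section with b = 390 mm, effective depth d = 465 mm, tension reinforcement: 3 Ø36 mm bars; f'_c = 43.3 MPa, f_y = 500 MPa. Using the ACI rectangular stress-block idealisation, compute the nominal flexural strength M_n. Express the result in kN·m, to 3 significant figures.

M_n ≈ 629 kN·m

A_s = 3 × 1018 = 3054 mm².
T = A_s f_y = 3054 × 500 = 1527000 N = 1527 kN.
From C = T: a = T/(0.85 f'_c b) = 1527000/(0.85 × 43.3 × 390) = 106.38 mm.
M_n = T(d − a/2) = 1527 kN × (465 − 53.19) mm = 628.83 kN·m.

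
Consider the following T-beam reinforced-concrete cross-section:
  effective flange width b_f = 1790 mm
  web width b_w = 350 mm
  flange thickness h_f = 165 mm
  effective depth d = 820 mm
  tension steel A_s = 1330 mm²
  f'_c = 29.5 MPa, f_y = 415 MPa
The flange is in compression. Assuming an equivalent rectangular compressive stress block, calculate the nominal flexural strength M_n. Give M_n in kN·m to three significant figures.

M_n ≈ 449 kN·m

Tension: T = A_s f_y = 1330 × 415 = 551950 N.
Try a within the flange: a = T/(0.85 f'_c b_f) = 551950/(0.85 × 29.5 × 1790) = 12.30 mm.
Since a = 12.30 ≤ h_f = 165 mm, the stress block lies entirely in the flange; analyse as a rectangular beam of width b_f.
M_n = T(d − a/2) = 551950 × (820 − 6.15) = 449.20 × 10⁶ N·mm.
M_n = 449.20 kN·m.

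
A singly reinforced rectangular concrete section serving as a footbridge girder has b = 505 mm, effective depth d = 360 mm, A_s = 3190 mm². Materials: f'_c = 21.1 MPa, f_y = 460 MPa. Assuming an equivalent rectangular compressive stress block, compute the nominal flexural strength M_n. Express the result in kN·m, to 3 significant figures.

M_n ≈ 409 kN·m

T = A_s f_y = 3190 × 460 = 1467400 N = 1467.4 kN.
From C = T: a = T/(0.85 f'_c b) = 1467400/(0.85 × 21.1 × 505) = 162.02 mm.
M_n = T(d − a/2) = 1467.4 kN × (360 − 81.01) mm = 409.39 kN·m.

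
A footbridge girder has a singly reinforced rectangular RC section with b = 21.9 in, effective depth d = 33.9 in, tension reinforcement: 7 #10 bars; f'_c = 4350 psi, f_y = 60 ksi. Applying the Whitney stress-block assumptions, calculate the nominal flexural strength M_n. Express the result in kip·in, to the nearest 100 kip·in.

A_s = 7 × 1.27 = 8.89 in².
T = A_s f_y = 8.89 × 60 = 533.4 kips.
a = T/(0.85 f'_c b) = 533.4/(0.85 × 4.35 × 21.9) = 6.587 in.
M_n = T(d − a/2) = 533.4 × (33.9 − 3.2935) = 16325.5 kip·in.

M_n ≈ 16300 kip·in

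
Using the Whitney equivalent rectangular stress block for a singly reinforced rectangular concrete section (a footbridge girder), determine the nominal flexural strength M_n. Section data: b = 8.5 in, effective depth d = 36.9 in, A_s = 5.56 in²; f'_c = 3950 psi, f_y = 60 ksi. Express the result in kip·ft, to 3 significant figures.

T = A_s f_y = 5.56 × 60 = 333.6 kips.
a = T/(0.85 f'_c b) = 333.6/(0.85 × 3.95 × 8.5) = 11.689 in.
M_n = T(d − a/2) = 333.6 × (36.9 − 5.8445) = 10360.1 kip·in = 10360.1/12 = 863.34 kip·ft.

M_n ≈ 863 kip·ft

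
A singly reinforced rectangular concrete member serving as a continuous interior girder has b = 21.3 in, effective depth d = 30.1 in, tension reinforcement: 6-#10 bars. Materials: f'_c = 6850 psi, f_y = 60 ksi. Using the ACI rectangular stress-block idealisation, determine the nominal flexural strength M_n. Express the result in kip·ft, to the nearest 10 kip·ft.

A_s = 6 × 1.27 = 7.62 in².
T = A_s f_y = 7.62 × 60 = 457.2 kips.
a = T/(0.85 f'_c b) = 457.2/(0.85 × 6.85 × 21.3) = 3.687 in.
M_n = T(d − a/2) = 457.2 × (30.1 − 1.8435) = 12918.9 kip·in = 12918.9/12 = 1076.58 kip·ft.

M_n ≈ 1080 kip·ft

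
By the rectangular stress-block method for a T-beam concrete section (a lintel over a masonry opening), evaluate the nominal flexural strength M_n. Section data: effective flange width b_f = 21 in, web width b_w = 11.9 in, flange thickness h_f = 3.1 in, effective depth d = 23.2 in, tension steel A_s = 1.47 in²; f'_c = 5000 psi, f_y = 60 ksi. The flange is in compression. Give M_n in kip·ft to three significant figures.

Tension: T = A_s f_y = 1.47 × 60 = 88.2 kips.
Try a within the flange: a = T/(0.85 f'_c b_f) = 88.2/(0.85 × 5 × 21) = 0.988 in.
Since a = 0.988 ≤ h_f = 3.1 in, the stress block lies entirely in the flange; analyse as a rectangular beam of width b_f.
M_n = T(d − a/2) = 88.2 × (23.2 − 0.494) = 2002.7 kip·in.
M_n = 2002.7/12 = 166.89 kip·ft.

M_n ≈ 167 kip·ft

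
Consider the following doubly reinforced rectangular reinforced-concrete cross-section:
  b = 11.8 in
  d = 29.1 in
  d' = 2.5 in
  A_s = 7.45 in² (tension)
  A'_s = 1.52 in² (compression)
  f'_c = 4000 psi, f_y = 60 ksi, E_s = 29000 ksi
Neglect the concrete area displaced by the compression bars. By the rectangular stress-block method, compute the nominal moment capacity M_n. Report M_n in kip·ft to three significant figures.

M_n ≈ 934 kip·ft

Assume both steels yield.
a = (A_s − A'_s) f_y/(0.85 f'_c b) = (7.45 − 1.52) × 60/(0.85 × 4 × 11.8) = 8.868 in.
c = a/β₁ = 8.868/0.85 = 10.433 in; ε'_s = 0.003(c − d')/c = 0.0023 ≥ ε_y = 0.0021, so the compression steel yields.
M_n = (A_s − A'_s) f_y (d − a/2) + A'_s f_y (d − d') = 355.8 × (29.1 − 4.434) + 91.2 × (29.1 − 2.5) = 8776.2 + 2425.9 = 11202.1 kip·in = 11202.1/12 = 933.51 kip·ft.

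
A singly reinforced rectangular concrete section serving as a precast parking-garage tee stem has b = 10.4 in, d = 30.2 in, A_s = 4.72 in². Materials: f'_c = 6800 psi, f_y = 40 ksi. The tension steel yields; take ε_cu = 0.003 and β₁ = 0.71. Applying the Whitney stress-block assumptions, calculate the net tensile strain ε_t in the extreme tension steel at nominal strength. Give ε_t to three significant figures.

ε_t ≈ 0.0175

a = A_s f_y/(0.85 f'_c b) = 3.141 in.
β₁ = 0.71, so c = a/β₁ = 3.141/0.71 = 4.424 in.
From the linear strain diagram with ε_cu = 0.003: ε_t = 0.003 (d − c)/c = 0.003 × (30.2 − 4.424)/4.424 = 0.0175.
Since ε_t ≥ 0.005, the section is tension-controlled.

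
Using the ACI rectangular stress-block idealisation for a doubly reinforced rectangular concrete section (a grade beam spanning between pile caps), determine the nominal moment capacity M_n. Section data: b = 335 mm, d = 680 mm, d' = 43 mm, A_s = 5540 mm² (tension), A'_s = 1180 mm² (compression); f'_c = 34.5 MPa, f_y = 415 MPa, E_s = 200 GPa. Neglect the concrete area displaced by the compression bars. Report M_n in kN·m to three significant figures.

Assume both tension and compression steel yield.
Net tension couple steel: A_s − A'_s = 4360 mm².
a = (A_s − A'_s) f_y / (0.85 f'_c b) = 1809400/(0.85 × 34.5 × 335) = 184.18 mm.
c = a/β₁ = 184.18/0.804 = 229.08 mm; ε'_s = 0.003(c − d')/c = 0.0024 ≥ f_y/E_s = 0.0021, so compression steel does yield.
M_n = (A_s − A'_s) f_y (d − a/2) + A'_s f_y (d − d') = [1809400 × (680 − 92.09) + 489700 × (680 − 43)] × 10⁻⁶ = 1063.76 + 311.94 = 1375.70 kN·m.

M_n ≈ 1380 kN·m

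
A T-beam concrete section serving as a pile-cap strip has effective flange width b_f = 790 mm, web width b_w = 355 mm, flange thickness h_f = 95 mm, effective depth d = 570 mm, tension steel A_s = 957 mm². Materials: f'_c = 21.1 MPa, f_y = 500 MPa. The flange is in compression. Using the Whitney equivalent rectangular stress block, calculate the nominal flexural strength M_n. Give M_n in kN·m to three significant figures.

M_n ≈ 265 kN·m

Tension: T = A_s f_y = 957 × 500 = 478500 N.
Try a within the flange: a = T/(0.85 f'_c b_f) = 478500/(0.85 × 21.1 × 790) = 33.77 mm.
Since a = 33.77 ≤ h_f = 95 mm, the stress block lies entirely in the flange; analyse as a rectangular beam of width b_f.
M_n = T(d − a/2) = 478500 × (570 − 16.885) = 264.67 × 10⁶ N·mm.
M_n = 264.67 kN·m.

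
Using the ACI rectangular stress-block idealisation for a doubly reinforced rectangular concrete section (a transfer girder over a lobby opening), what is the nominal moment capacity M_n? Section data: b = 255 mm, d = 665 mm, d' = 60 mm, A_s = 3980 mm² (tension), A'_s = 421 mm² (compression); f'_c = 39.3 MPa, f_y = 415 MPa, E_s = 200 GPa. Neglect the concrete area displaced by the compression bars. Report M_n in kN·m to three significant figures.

M_n ≈ 960 kN·m

Assume both tension and compression steel yield.
Net tension couple steel: A_s − A'_s = 3559 mm².
a = (A_s − A'_s) f_y / (0.85 f'_c b) = 1476985/(0.85 × 39.3 × 255) = 173.39 mm.
c = a/β₁ = 173.39/0.769 = 225.47 mm; ε'_s = 0.003(c − d')/c = 0.0022 ≥ f_y/E_s = 0.0021, so compression steel does yield.
M_n = (A_s − A'_s) f_y (d − a/2) + A'_s f_y (d − d') = [1476985 × (665 − 86.695) + 174715 × (665 − 60)] × 10⁻⁶ = 854.15 + 105.70 = 959.85 kN·m.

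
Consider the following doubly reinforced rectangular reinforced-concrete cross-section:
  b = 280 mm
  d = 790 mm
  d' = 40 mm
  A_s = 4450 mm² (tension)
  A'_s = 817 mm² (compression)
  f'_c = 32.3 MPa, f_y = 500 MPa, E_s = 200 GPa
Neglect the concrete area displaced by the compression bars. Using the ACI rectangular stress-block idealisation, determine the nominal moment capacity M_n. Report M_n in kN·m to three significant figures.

M_n ≈ 1530 kN·m

Assume both tension and compression steel yield.
Net tension couple steel: A_s − A'_s = 3633 mm².
a = (A_s − A'_s) f_y / (0.85 f'_c b) = 1816500/(0.85 × 32.3 × 280) = 236.30 mm.
c = a/β₁ = 236.30/0.819 = 288.52 mm; ε'_s = 0.003(c − d')/c = 0.0026 ≥ f_y/E_s = 0.0025, so compression steel does yield.
M_n = (A_s − A'_s) f_y (d − a/2) + A'_s f_y (d − d') = [1816500 × (790 − 118.15) + 408500 × (790 − 40)] × 10⁻⁶ = 1220.42 + 306.38 = 1526.80 kN·m.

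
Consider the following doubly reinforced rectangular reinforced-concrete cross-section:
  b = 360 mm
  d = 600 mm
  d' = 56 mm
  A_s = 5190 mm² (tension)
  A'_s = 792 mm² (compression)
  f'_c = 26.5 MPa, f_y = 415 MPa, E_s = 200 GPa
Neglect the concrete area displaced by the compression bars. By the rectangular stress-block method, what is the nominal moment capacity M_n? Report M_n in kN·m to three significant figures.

Assume both tension and compression steel yield.
Net tension couple steel: A_s − A'_s = 4398 mm².
a = (A_s − A'_s) f_y / (0.85 f'_c b) = 1825170/(0.85 × 26.5 × 360) = 225.08 mm.
c = a/β₁ = 225.08/0.85 = 264.80 mm; ε'_s = 0.003(c − d')/c = 0.0024 ≥ f_y/E_s = 0.0021, so compression steel does yield.
M_n = (A_s − A'_s) f_y (d − a/2) + A'_s f_y (d − d') = [1825170 × (600 − 112.54) + 328680 × (600 − 56)] × 10⁻⁶ = 889.70 + 178.80 = 1068.50 kN·m.

M_n ≈ 1070 kN·m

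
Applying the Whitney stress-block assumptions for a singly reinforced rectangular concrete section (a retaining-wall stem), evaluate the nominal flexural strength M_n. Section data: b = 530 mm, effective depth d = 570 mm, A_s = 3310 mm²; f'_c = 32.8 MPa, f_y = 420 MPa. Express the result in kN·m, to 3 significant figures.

T = A_s f_y = 3310 × 420 = 1390200 N = 1390.2 kN.
From C = T: a = T/(0.85 f'_c b) = 1390200/(0.85 × 32.8 × 530) = 94.08 mm.
M_n = T(d − a/2) = 1390.2 kN × (570 − 47.04) mm = 727.02 kN·m.

M_n ≈ 727 kN·m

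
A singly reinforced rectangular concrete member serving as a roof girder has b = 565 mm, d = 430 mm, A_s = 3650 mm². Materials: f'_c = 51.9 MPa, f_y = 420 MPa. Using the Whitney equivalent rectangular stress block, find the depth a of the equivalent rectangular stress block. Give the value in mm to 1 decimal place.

T = A_s f_y = 3650 × 420 = 1533000 N = 1533 kN.
Setting C = 0.85 f'_c a b equal to T: a = 1533000/(0.85 × 51.9 × 565) = 61.5 mm.

a ≈ 61.5 mm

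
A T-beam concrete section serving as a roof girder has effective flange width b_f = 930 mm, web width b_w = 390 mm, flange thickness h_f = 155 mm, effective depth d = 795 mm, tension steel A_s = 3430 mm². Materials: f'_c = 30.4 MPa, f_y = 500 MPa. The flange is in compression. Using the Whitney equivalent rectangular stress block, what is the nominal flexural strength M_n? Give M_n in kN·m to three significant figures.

Tension: T = A_s f_y = 3430 × 500 = 1715000 N.
Try a within the flange: a = T/(0.85 f'_c b_f) = 1715000/(0.85 × 30.4 × 930) = 71.37 mm.
Since a = 71.37 ≤ h_f = 155 mm, the stress block lies entirely in the flange; analyse as a rectangular beam of width b_f.
M_n = T(d − a/2) = 1715000 × (795 − 35.685) = 1302.23 × 10⁶ N·mm.
M_n = 1302.23 kN·m.

M_n ≈ 1300 kN·m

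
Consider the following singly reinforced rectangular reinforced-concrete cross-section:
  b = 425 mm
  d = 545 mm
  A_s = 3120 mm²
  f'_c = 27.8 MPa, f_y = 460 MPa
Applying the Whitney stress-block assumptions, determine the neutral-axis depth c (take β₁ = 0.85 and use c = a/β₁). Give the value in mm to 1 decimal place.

T = A_s f_y = 3120 × 460 = 1435200 N = 1435.2 kN.
Setting C = 0.85 f'_c a b equal to T: a = 1435200/(0.85 × 27.8 × 425) = 142.909 mm.
With β₁ = 0.85, c = a/β₁ = 142.909/0.85 = 168.1 mm.

c ≈ 168.1 mm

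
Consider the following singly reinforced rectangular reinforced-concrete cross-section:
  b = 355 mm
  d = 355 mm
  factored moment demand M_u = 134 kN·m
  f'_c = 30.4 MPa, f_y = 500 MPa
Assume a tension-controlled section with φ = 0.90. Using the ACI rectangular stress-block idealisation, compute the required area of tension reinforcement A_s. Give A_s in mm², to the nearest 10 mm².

M_n = M_u/φ = 134/0.90 = 148.889 kN·m.
With M_n = 0.85 f'_c a b (d − a/2), solve the quadratic for a:
a = d − √(d² − 2M_n/(0.85 f'_c b)) = 355 − √(355² − 2 × 148.889×10⁶/(0.85 × 30.4 × 355)) = 49.12 mm.
A_s = 0.85 f'_c a b / f_y = 0.85 × 30.4 × 49.12 × 355 / 500 = 901.2 mm².

A_s ≈ 900 mm²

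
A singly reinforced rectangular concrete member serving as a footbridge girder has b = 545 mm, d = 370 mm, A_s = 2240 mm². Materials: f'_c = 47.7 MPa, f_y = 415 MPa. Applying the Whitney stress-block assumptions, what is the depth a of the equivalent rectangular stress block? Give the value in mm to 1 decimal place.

a ≈ 42.1 mm

T = A_s f_y = 2240 × 415 = 929600 N = 929.6 kN.
Setting C = 0.85 f'_c a b equal to T: a = 929600/(0.85 × 47.7 × 545) = 42.1 mm.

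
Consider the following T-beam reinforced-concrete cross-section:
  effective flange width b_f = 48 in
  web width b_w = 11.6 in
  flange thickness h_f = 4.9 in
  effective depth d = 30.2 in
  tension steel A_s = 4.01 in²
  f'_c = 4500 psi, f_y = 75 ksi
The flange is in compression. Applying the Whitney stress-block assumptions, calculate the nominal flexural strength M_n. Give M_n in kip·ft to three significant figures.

M_n ≈ 736 kip·ft

Tension: T = A_s f_y = 4.01 × 75 = 300.75 kips.
Try a within the flange: a = T/(0.85 f'_c b_f) = 300.75/(0.85 × 4.5 × 48) = 1.638 in.
Since a = 1.638 ≤ h_f = 4.9 in, the stress block lies entirely in the flange; analyse as a rectangular beam of width b_f.
M_n = T(d − a/2) = 300.75 × (30.2 − 0.819) = 8836.3 kip·in.
M_n = 8836.3/12 = 736.36 kip·ft.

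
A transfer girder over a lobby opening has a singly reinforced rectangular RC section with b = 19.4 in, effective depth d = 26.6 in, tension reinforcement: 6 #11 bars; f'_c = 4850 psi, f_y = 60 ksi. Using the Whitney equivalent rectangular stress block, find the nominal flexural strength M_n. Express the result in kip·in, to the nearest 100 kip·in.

A_s = 6 × 1.56 = 9.36 in².
T = A_s f_y = 9.36 × 60 = 561.6 kips.
a = T/(0.85 f'_c b) = 561.6/(0.85 × 4.85 × 19.4) = 7.022 in.
M_n = T(d − a/2) = 561.6 × (26.6 − 3.511) = 12966.8 kip·in.

M_n ≈ 13000 kip·in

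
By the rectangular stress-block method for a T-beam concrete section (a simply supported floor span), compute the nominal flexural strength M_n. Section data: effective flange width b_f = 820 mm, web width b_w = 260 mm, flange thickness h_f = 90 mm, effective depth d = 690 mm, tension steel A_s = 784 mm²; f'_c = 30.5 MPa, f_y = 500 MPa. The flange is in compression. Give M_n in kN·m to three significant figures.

Tension: T = A_s f_y = 784 × 500 = 392000 N.
Try a within the flange: a = T/(0.85 f'_c b_f) = 392000/(0.85 × 30.5 × 820) = 18.44 mm.
Since a = 18.44 ≤ h_f = 90 mm, the stress block lies entirely in the flange; analyse as a rectangular beam of width b_f.
M_n = T(d − a/2) = 392000 × (690 − 9.22) = 266.87 × 10⁶ N·mm.
M_n = 266.87 kN·m.

M_n ≈ 267 kN·m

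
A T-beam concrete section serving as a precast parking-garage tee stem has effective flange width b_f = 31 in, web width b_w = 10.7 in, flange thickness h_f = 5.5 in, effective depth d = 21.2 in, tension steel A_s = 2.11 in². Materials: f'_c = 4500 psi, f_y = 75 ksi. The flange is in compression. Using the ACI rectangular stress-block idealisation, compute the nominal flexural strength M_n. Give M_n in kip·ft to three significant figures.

M_n ≈ 271 kip·ft

Tension: T = A_s f_y = 2.11 × 75 = 158.25 kips.
Try a within the flange: a = T/(0.85 f'_c b_f) = 158.25/(0.85 × 4.5 × 31) = 1.335 in.
Since a = 1.335 ≤ h_f = 5.5 in, the stress block lies entirely in the flange; analyse as a rectangular beam of width b_f.
M_n = T(d − a/2) = 158.25 × (21.2 − 0.6675) = 3249.3 kip·in.
M_n = 3249.3/12 = 270.78 kip·ft.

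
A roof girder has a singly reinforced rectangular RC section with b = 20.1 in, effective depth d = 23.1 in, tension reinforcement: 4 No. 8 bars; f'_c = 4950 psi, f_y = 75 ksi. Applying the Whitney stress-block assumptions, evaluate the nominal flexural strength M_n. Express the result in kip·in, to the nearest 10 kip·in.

A_s = 4 × 0.79 = 3.16 in².
T = A_s f_y = 3.16 × 75 = 237 kips.
a = T/(0.85 f'_c b) = 237/(0.85 × 4.95 × 20.1) = 2.802 in.
M_n = T(d − a/2) = 237 × (23.1 − 1.401) = 5142.7 kip·in.

M_n ≈ 5140 kip·in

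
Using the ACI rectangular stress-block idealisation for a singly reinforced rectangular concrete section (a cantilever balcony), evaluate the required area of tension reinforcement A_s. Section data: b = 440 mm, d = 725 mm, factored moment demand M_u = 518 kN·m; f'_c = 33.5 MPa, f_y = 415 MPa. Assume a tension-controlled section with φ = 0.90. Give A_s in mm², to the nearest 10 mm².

A_s ≈ 2000 mm²

M_n = M_u/φ = 518/0.90 = 575.556 kN·m.
With M_n = 0.85 f'_c a b (d − a/2), solve the quadratic for a:
a = d − √(d² − 2M_n/(0.85 f'_c b)) = 725 − √(725² − 2 × 575.556×10⁶/(0.85 × 33.5 × 440)) = 66.40 mm.
A_s = 0.85 f'_c a b / f_y = 0.85 × 33.5 × 66.40 × 440 / 415 = 2004.6 mm².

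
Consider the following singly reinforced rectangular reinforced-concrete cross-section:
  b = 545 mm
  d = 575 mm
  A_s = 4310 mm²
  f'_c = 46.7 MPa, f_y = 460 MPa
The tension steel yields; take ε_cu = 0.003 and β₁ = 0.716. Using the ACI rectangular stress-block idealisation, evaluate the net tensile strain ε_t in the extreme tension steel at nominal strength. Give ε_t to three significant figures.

a = A_s f_y/(0.85 f'_c b) = 91.64 mm.
β₁ = 0.716, so c = a/β₁ = 91.64/0.716 = 127.99 mm.
From the linear strain diagram with ε_cu = 0.003: ε_t = 0.003 (d − c)/c = 0.003 × (575 − 127.99)/127.99 = 0.0105.
Since ε_t ≥ 0.005, the section is tension-controlled.

ε_t ≈ 0.0105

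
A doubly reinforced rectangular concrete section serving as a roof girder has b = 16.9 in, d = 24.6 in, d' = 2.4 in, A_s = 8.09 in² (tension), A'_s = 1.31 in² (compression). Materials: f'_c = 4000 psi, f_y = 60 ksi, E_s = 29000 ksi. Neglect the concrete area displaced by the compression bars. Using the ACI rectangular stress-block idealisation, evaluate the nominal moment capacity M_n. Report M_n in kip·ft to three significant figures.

Assume both steels yield.
a = (A_s − A'_s) f_y/(0.85 f'_c b) = (8.09 − 1.31) × 60/(0.85 × 4 × 16.9) = 7.080 in.
c = a/β₁ = 7.080/0.85 = 8.329 in; ε'_s = 0.003(c − d')/c = 0.0021 ≥ ε_y = 0.0021, so the compression steel yields.
M_n = (A_s − A'_s) f_y (d − a/2) + A'_s f_y (d − d') = 406.8 × (24.6 − 3.54) + 78.6 × (24.6 − 2.4) = 8567.2 + 1744.9 = 10312.1 kip·in = 10312.1/12 = 859.34 kip·ft.

M_n ≈ 859 kip·ft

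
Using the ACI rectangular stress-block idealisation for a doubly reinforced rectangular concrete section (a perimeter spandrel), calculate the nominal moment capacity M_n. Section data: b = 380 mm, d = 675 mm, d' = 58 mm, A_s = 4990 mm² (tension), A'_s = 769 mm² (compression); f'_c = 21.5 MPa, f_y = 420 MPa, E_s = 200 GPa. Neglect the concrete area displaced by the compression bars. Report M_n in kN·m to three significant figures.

Assume both tension and compression steel yield.
Net tension couple steel: A_s − A'_s = 4221 mm².
a = (A_s − A'_s) f_y / (0.85 f'_c b) = 1772820/(0.85 × 21.5 × 380) = 255.28 mm.
c = a/β₁ = 255.28/0.85 = 300.33 mm; ε'_s = 0.003(c − d')/c = 0.0024 ≥ f_y/E_s = 0.0021, so compression steel does yield.
M_n = (A_s − A'_s) f_y (d − a/2) + A'_s f_y (d − d') = [1772820 × (675 − 127.64) + 322980 × (675 − 58)] × 10⁻⁶ = 970.37 + 199.28 = 1169.65 kN·m.

M_n ≈ 1170 kN·m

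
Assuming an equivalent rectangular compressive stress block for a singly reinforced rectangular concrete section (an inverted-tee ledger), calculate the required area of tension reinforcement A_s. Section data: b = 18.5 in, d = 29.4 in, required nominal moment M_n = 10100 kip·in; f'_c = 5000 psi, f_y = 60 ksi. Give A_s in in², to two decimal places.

From M_n = 0.85 f'_c a b (d − a/2):
a = d − √(d² − 2M_n/(0.85 f'_c b)) = 29.4 − √(29.4² − 2 × 10100/(0.85 × 5 × 18.5)) = 4.754 in.
A_s = 0.85 f'_c a b / f_y = 0.85 × 5 × 4.754 × 18.5 / 60 = 6.230 in².

A_s ≈ 6.23 in²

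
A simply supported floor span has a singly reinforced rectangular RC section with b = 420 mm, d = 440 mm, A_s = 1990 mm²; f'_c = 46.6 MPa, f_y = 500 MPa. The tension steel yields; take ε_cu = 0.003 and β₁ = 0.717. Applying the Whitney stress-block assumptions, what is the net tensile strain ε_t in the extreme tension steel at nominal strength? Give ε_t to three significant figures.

a = A_s f_y/(0.85 f'_c b) = 59.81 mm.
β₁ = 0.717, so c = a/β₁ = 59.81/0.717 = 83.42 mm.
From the linear strain diagram with ε_cu = 0.003: ε_t = 0.003 (d − c)/c = 0.003 × (440 − 83.42)/83.42 = 0.0128.
Since ε_t ≥ 0.005, the section is tension-controlled.

ε_t ≈ 0.0128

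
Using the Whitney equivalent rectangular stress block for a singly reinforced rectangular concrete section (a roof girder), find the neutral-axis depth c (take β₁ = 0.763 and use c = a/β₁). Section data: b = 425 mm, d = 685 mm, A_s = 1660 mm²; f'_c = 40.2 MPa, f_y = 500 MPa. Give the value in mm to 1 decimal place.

c ≈ 74.9 mm

T = A_s f_y = 1660 × 500 = 830000 N = 830 kN.
Setting C = 0.85 f'_c a b equal to T: a = 830000/(0.85 × 40.2 × 425) = 57.154 mm.
With β₁ = 0.763, c = a/β₁ = 57.154/0.763 = 74.9 mm.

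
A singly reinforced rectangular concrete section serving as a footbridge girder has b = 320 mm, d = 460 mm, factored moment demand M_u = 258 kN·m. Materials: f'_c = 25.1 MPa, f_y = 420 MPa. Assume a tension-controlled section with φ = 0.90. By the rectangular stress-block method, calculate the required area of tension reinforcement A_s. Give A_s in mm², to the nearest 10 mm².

A_s ≈ 1670 mm²

M_n = M_u/φ = 258/0.90 = 286.667 kN·m.
With M_n = 0.85 f'_c a b (d − a/2), solve the quadratic for a:
a = d − √(d² − 2M_n/(0.85 f'_c b)) = 460 − √(460² − 2 × 286.667×10⁶/(0.85 × 25.1 × 320)) = 102.76 mm.
A_s = 0.85 f'_c a b / f_y = 0.85 × 25.1 × 102.76 × 320 / 420 = 1670.4 mm².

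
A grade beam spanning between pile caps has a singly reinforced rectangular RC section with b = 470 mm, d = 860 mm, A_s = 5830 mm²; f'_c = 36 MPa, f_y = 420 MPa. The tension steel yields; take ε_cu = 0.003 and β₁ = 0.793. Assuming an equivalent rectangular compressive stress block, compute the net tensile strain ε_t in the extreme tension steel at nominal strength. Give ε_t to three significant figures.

a = A_s f_y/(0.85 f'_c b) = 170.25 mm.
β₁ = 0.793, so c = a/β₁ = 170.25/0.793 = 214.69 mm.
From the linear strain diagram with ε_cu = 0.003: ε_t = 0.003 (d − c)/c = 0.003 × (860 − 214.69)/214.69 = 0.00902.
Since ε_t ≥ 0.005, the section is tension-controlled.

ε_t ≈ 0.00902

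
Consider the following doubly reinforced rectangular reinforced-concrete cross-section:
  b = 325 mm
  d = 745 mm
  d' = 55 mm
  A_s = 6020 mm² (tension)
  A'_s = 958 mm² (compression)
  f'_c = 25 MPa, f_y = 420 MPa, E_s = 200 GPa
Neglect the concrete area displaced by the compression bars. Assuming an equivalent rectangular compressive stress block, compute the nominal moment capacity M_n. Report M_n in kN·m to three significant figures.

Assume both tension and compression steel yield.
Net tension couple steel: A_s − A'_s = 5062 mm².
a = (A_s − A'_s) f_y / (0.85 f'_c b) = 2126040/(0.85 × 25 × 325) = 307.84 mm.
c = a/β₁ = 307.84/0.85 = 362.16 mm; ε'_s = 0.003(c − d')/c = 0.0025 ≥ f_y/E_s = 0.0021, so compression steel does yield.
M_n = (A_s − A'_s) f_y (d − a/2) + A'_s f_y (d − d') = [2126040 × (745 − 153.92) + 402360 × (745 − 55)] × 10⁻⁶ = 1256.66 + 277.63 = 1534.29 kN·m.

M_n ≈ 1530 kN·m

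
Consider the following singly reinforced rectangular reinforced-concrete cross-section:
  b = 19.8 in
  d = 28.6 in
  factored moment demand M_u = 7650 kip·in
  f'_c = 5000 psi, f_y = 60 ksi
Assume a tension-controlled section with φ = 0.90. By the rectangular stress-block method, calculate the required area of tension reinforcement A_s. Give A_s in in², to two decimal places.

M_n = M_u/φ = 7650/0.90 = 8500 kip·in.
From M_n = 0.85 f'_c a b (d − a/2):
a = d − √(d² − 2M_n/(0.85 f'_c b)) = 28.6 − √(28.6² − 2 × 8500/(0.85 × 5 × 19.8)) = 3.782 in.
A_s = 0.85 f'_c a b / f_y = 0.85 × 5 × 3.782 × 19.8 / 60 = 5.304 in².

A_s ≈ 5.30 in²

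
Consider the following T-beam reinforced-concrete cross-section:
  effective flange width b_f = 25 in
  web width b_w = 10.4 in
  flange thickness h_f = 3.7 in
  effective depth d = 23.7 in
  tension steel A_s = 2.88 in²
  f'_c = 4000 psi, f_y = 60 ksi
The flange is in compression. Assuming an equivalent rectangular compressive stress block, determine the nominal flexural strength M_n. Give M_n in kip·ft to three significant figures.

M_n ≈ 327 kip·ft

Tension: T = A_s f_y = 2.88 × 60 = 172.8 kips.
Try a within the flange: a = T/(0.85 f'_c b_f) = 172.8/(0.85 × 4 × 25) = 2.033 in.
Since a = 2.033 ≤ h_f = 3.7 in, the stress block lies entirely in the flange; analyse as a rectangular beam of width b_f.
M_n = T(d − a/2) = 172.8 × (23.7 − 1.0165) = 3919.7 kip·in.
M_n = 3919.7/12 = 326.64 kip·ft.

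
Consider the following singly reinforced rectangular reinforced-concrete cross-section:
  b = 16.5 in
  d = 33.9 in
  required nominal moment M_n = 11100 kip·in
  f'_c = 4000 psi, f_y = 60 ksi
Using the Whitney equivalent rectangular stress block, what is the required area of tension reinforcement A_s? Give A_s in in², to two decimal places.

A_s ≈ 6.03 in²

From M_n = 0.85 f'_c a b (d − a/2):
a = d − √(d² − 2M_n/(0.85 f'_c b)) = 33.9 − √(33.9² − 2 × 11100/(0.85 × 4 × 16.5)) = 6.450 in.
A_s = 0.85 f'_c a b / f_y = 0.85 × 4 × 6.450 × 16.5 / 60 = 6.031 in².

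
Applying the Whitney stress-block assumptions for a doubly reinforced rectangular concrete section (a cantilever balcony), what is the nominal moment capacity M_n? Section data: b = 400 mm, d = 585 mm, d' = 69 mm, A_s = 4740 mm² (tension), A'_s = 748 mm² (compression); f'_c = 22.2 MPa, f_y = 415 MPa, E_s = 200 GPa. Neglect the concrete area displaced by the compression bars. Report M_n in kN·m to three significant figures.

M_n ≈ 948 kN·m

Assume both tension and compression steel yield.
Net tension couple steel: A_s − A'_s = 3992 mm².
a = (A_s − A'_s) f_y / (0.85 f'_c b) = 1656680/(0.85 × 22.2 × 400) = 219.49 mm.
c = a/β₁ = 219.49/0.85 = 258.22 mm; ε'_s = 0.003(c − d')/c = 0.0022 ≥ f_y/E_s = 0.0021, so compression steel does yield.
M_n = (A_s − A'_s) f_y (d − a/2) + A'_s f_y (d − d') = [1656680 × (585 − 109.745) + 310420 × (585 − 69)] × 10⁻⁶ = 787.35 + 160.18 = 947.53 kN·m.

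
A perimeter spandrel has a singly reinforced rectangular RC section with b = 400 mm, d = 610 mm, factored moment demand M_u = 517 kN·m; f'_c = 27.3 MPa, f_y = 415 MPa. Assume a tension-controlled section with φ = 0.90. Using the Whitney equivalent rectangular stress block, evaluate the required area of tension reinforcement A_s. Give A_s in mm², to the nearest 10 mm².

M_n = M_u/φ = 517/0.90 = 574.444 kN·m.
With M_n = 0.85 f'_c a b (d − a/2), solve the quadratic for a:
a = d − √(d² − 2M_n/(0.85 f'_c b)) = 610 − √(610² − 2 × 574.444×10⁶/(0.85 × 27.3 × 400)) = 111.68 mm.
A_s = 0.85 f'_c a b / f_y = 0.85 × 27.3 × 111.68 × 400 / 415 = 2497.9 mm².

A_s ≈ 2500 mm²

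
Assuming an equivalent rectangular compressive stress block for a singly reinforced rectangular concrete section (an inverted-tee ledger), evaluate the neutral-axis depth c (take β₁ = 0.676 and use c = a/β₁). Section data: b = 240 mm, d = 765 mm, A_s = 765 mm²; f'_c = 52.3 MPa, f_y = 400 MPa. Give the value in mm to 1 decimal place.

T = A_s f_y = 765 × 400 = 306000 N = 306 kN.
Setting C = 0.85 f'_c a b equal to T: a = 306000/(0.85 × 52.3 × 240) = 28.681 mm.
With β₁ = 0.676, c = a/β₁ = 28.681/0.676 = 42.4 mm.

c ≈ 42.4 mm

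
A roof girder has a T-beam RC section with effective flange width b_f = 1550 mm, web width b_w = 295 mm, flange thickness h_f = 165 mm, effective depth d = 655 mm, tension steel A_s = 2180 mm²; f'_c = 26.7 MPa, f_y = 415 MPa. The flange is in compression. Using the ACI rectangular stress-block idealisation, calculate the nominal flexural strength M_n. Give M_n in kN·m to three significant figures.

M_n ≈ 581 kN·m

Tension: T = A_s f_y = 2180 × 415 = 904700 N.
Try a within the flange: a = T/(0.85 f'_c b_f) = 904700/(0.85 × 26.7 × 1550) = 25.72 mm.
Since a = 25.72 ≤ h_f = 165 mm, the stress block lies entirely in the flange; analyse as a rectangular beam of width b_f.
M_n = T(d − a/2) = 904700 × (655 − 12.86) = 580.94 × 10⁶ N·mm.
M_n = 580.94 kN·m.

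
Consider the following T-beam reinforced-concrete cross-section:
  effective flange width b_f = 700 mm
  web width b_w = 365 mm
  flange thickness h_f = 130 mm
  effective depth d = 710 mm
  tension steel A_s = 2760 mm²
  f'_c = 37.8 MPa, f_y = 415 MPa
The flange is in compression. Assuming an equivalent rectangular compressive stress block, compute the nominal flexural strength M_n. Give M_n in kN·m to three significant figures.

Tension: T = A_s f_y = 2760 × 415 = 1145400 N.
Try a within the flange: a = T/(0.85 f'_c b_f) = 1145400/(0.85 × 37.8 × 700) = 50.93 mm.
Since a = 50.93 ≤ h_f = 130 mm, the stress block lies entirely in the flange; analyse as a rectangular beam of width b_f.
M_n = T(d − a/2) = 1145400 × (710 − 25.465) = 784.07 × 10⁶ N·mm.
M_n = 784.07 kN·m.

M_n ≈ 784 kN·m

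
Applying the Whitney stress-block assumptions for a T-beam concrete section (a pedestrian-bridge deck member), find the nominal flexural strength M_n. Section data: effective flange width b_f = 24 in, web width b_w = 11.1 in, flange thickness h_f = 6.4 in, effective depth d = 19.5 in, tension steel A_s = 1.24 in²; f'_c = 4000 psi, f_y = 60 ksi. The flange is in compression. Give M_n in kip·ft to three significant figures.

M_n ≈ 118 kip·ft

Tension: T = A_s f_y = 1.24 × 60 = 74.4 kips.
Try a within the flange: a = T/(0.85 f'_c b_f) = 74.4/(0.85 × 4 × 24) = 0.912 in.
Since a = 0.912 ≤ h_f = 6.4 in, the stress block lies entirely in the flange; analyse as a rectangular beam of width b_f.
M_n = T(d − a/2) = 74.4 × (19.5 − 0.456) = 1416.9 kip·in.
M_n = 1416.9/12 = 118.08 kip·ft.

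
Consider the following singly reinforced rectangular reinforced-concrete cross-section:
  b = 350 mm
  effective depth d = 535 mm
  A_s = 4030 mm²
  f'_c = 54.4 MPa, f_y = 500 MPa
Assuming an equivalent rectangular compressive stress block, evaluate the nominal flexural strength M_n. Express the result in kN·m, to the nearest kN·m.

M_n ≈ 953 kN·m

T = A_s f_y = 4030 × 500 = 2015000 N = 2015 kN.
From C = T: a = T/(0.85 f'_c b) = 2015000/(0.85 × 54.4 × 350) = 124.51 mm.
M_n = T(d − a/2) = 2015 kN × (535 − 62.255) mm = 952.58 kN·m.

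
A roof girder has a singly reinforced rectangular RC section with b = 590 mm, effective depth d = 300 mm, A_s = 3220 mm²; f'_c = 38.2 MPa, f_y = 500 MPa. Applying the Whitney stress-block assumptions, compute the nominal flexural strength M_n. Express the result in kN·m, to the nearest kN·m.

T = A_s f_y = 3220 × 500 = 1610000 N = 1610 kN.
From C = T: a = T/(0.85 f'_c b) = 1610000/(0.85 × 38.2 × 590) = 84.04 mm.
M_n = T(d − a/2) = 1610 kN × (300 − 42.02) mm = 415.35 kN·m.

M_n ≈ 415 kN·m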